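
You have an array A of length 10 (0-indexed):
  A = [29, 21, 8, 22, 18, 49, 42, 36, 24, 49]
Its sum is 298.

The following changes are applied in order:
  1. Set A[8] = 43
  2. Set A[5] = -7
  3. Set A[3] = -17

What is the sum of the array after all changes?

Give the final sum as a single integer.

Initial sum: 298
Change 1: A[8] 24 -> 43, delta = 19, sum = 317
Change 2: A[5] 49 -> -7, delta = -56, sum = 261
Change 3: A[3] 22 -> -17, delta = -39, sum = 222

Answer: 222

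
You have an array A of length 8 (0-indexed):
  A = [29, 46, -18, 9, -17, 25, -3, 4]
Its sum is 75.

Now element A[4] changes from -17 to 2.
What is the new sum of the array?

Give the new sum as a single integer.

Answer: 94

Derivation:
Old value at index 4: -17
New value at index 4: 2
Delta = 2 - -17 = 19
New sum = old_sum + delta = 75 + (19) = 94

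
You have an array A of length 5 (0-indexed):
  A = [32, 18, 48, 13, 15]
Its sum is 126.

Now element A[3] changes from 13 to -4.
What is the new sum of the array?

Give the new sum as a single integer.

Answer: 109

Derivation:
Old value at index 3: 13
New value at index 3: -4
Delta = -4 - 13 = -17
New sum = old_sum + delta = 126 + (-17) = 109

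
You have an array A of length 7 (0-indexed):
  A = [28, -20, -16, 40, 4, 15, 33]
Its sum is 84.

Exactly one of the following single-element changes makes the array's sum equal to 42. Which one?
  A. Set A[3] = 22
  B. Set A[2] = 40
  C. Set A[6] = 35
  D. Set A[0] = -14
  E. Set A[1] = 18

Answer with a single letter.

Answer: D

Derivation:
Option A: A[3] 40->22, delta=-18, new_sum=84+(-18)=66
Option B: A[2] -16->40, delta=56, new_sum=84+(56)=140
Option C: A[6] 33->35, delta=2, new_sum=84+(2)=86
Option D: A[0] 28->-14, delta=-42, new_sum=84+(-42)=42 <-- matches target
Option E: A[1] -20->18, delta=38, new_sum=84+(38)=122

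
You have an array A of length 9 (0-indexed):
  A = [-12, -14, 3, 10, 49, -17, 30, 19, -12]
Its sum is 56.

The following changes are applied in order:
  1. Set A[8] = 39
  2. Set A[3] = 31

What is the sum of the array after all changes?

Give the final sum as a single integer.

Answer: 128

Derivation:
Initial sum: 56
Change 1: A[8] -12 -> 39, delta = 51, sum = 107
Change 2: A[3] 10 -> 31, delta = 21, sum = 128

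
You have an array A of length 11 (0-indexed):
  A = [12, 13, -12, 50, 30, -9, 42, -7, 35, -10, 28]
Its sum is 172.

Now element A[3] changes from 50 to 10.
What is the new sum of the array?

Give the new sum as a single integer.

Old value at index 3: 50
New value at index 3: 10
Delta = 10 - 50 = -40
New sum = old_sum + delta = 172 + (-40) = 132

Answer: 132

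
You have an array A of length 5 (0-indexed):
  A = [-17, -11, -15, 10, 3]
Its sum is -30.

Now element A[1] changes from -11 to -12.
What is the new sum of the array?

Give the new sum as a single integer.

Answer: -31

Derivation:
Old value at index 1: -11
New value at index 1: -12
Delta = -12 - -11 = -1
New sum = old_sum + delta = -30 + (-1) = -31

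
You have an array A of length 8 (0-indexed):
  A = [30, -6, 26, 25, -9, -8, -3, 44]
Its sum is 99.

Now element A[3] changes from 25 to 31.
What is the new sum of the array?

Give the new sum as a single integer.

Old value at index 3: 25
New value at index 3: 31
Delta = 31 - 25 = 6
New sum = old_sum + delta = 99 + (6) = 105

Answer: 105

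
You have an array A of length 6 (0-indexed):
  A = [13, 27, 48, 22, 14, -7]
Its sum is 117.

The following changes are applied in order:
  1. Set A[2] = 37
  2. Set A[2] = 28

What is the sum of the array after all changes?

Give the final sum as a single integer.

Initial sum: 117
Change 1: A[2] 48 -> 37, delta = -11, sum = 106
Change 2: A[2] 37 -> 28, delta = -9, sum = 97

Answer: 97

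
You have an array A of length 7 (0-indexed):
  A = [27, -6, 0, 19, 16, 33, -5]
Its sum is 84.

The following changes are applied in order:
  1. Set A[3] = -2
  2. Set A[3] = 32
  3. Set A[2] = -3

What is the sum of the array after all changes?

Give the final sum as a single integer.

Answer: 94

Derivation:
Initial sum: 84
Change 1: A[3] 19 -> -2, delta = -21, sum = 63
Change 2: A[3] -2 -> 32, delta = 34, sum = 97
Change 3: A[2] 0 -> -3, delta = -3, sum = 94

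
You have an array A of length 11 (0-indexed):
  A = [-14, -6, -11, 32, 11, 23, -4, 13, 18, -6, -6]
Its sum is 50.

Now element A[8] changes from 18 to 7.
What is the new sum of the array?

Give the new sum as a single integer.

Old value at index 8: 18
New value at index 8: 7
Delta = 7 - 18 = -11
New sum = old_sum + delta = 50 + (-11) = 39

Answer: 39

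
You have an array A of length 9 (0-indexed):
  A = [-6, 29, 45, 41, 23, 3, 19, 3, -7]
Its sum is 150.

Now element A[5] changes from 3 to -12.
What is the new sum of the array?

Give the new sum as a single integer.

Answer: 135

Derivation:
Old value at index 5: 3
New value at index 5: -12
Delta = -12 - 3 = -15
New sum = old_sum + delta = 150 + (-15) = 135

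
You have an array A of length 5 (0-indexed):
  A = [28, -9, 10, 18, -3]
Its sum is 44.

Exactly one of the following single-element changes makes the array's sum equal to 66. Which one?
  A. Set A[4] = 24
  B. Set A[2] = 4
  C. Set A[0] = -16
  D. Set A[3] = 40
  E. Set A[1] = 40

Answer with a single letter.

Option A: A[4] -3->24, delta=27, new_sum=44+(27)=71
Option B: A[2] 10->4, delta=-6, new_sum=44+(-6)=38
Option C: A[0] 28->-16, delta=-44, new_sum=44+(-44)=0
Option D: A[3] 18->40, delta=22, new_sum=44+(22)=66 <-- matches target
Option E: A[1] -9->40, delta=49, new_sum=44+(49)=93

Answer: D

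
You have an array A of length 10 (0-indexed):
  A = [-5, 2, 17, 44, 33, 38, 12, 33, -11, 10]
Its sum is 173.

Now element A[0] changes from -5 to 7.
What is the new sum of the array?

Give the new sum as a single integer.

Old value at index 0: -5
New value at index 0: 7
Delta = 7 - -5 = 12
New sum = old_sum + delta = 173 + (12) = 185

Answer: 185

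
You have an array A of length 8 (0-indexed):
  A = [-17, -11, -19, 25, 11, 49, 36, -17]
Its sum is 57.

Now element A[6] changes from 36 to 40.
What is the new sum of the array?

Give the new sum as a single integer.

Old value at index 6: 36
New value at index 6: 40
Delta = 40 - 36 = 4
New sum = old_sum + delta = 57 + (4) = 61

Answer: 61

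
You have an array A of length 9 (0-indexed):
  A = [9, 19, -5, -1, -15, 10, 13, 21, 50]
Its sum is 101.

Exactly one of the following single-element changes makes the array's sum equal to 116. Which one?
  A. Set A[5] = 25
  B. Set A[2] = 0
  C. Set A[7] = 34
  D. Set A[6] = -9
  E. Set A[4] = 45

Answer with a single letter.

Answer: A

Derivation:
Option A: A[5] 10->25, delta=15, new_sum=101+(15)=116 <-- matches target
Option B: A[2] -5->0, delta=5, new_sum=101+(5)=106
Option C: A[7] 21->34, delta=13, new_sum=101+(13)=114
Option D: A[6] 13->-9, delta=-22, new_sum=101+(-22)=79
Option E: A[4] -15->45, delta=60, new_sum=101+(60)=161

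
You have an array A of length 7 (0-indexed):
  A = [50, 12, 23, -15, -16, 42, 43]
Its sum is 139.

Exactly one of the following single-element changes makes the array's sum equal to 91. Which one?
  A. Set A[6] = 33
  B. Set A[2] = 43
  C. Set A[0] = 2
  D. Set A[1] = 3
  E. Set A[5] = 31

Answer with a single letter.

Option A: A[6] 43->33, delta=-10, new_sum=139+(-10)=129
Option B: A[2] 23->43, delta=20, new_sum=139+(20)=159
Option C: A[0] 50->2, delta=-48, new_sum=139+(-48)=91 <-- matches target
Option D: A[1] 12->3, delta=-9, new_sum=139+(-9)=130
Option E: A[5] 42->31, delta=-11, new_sum=139+(-11)=128

Answer: C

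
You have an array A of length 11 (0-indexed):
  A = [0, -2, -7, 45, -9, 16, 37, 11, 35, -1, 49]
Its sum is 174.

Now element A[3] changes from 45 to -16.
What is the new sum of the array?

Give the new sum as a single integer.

Old value at index 3: 45
New value at index 3: -16
Delta = -16 - 45 = -61
New sum = old_sum + delta = 174 + (-61) = 113

Answer: 113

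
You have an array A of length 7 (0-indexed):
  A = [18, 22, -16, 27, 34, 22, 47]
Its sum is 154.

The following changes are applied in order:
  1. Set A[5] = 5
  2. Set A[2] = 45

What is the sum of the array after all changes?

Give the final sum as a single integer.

Answer: 198

Derivation:
Initial sum: 154
Change 1: A[5] 22 -> 5, delta = -17, sum = 137
Change 2: A[2] -16 -> 45, delta = 61, sum = 198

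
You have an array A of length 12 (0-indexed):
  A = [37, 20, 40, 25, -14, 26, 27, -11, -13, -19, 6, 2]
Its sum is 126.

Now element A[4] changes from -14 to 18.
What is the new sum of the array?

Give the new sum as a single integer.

Old value at index 4: -14
New value at index 4: 18
Delta = 18 - -14 = 32
New sum = old_sum + delta = 126 + (32) = 158

Answer: 158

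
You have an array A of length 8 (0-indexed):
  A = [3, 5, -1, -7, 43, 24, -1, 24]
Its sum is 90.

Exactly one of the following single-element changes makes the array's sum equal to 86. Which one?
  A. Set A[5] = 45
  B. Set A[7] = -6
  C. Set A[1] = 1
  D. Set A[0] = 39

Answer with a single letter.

Option A: A[5] 24->45, delta=21, new_sum=90+(21)=111
Option B: A[7] 24->-6, delta=-30, new_sum=90+(-30)=60
Option C: A[1] 5->1, delta=-4, new_sum=90+(-4)=86 <-- matches target
Option D: A[0] 3->39, delta=36, new_sum=90+(36)=126

Answer: C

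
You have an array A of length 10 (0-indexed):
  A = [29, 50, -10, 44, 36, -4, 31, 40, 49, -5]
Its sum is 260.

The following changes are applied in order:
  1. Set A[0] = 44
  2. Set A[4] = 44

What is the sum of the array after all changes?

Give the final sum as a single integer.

Answer: 283

Derivation:
Initial sum: 260
Change 1: A[0] 29 -> 44, delta = 15, sum = 275
Change 2: A[4] 36 -> 44, delta = 8, sum = 283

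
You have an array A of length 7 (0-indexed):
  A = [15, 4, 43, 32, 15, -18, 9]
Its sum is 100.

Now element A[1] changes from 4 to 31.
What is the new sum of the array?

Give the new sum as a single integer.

Old value at index 1: 4
New value at index 1: 31
Delta = 31 - 4 = 27
New sum = old_sum + delta = 100 + (27) = 127

Answer: 127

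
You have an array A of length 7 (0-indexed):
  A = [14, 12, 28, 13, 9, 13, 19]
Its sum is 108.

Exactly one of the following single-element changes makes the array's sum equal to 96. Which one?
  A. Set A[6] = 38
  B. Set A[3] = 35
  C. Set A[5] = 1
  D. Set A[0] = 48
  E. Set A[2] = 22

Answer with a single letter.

Answer: C

Derivation:
Option A: A[6] 19->38, delta=19, new_sum=108+(19)=127
Option B: A[3] 13->35, delta=22, new_sum=108+(22)=130
Option C: A[5] 13->1, delta=-12, new_sum=108+(-12)=96 <-- matches target
Option D: A[0] 14->48, delta=34, new_sum=108+(34)=142
Option E: A[2] 28->22, delta=-6, new_sum=108+(-6)=102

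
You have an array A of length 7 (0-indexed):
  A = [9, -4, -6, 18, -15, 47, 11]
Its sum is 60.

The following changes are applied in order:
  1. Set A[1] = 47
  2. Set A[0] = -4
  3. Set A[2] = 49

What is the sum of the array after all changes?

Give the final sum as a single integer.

Initial sum: 60
Change 1: A[1] -4 -> 47, delta = 51, sum = 111
Change 2: A[0] 9 -> -4, delta = -13, sum = 98
Change 3: A[2] -6 -> 49, delta = 55, sum = 153

Answer: 153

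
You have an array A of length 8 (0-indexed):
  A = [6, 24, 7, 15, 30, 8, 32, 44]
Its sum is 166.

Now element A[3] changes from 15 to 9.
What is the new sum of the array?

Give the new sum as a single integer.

Answer: 160

Derivation:
Old value at index 3: 15
New value at index 3: 9
Delta = 9 - 15 = -6
New sum = old_sum + delta = 166 + (-6) = 160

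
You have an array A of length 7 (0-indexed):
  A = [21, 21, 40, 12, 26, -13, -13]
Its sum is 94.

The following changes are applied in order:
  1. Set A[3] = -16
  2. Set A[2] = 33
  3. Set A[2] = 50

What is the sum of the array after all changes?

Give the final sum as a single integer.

Answer: 76

Derivation:
Initial sum: 94
Change 1: A[3] 12 -> -16, delta = -28, sum = 66
Change 2: A[2] 40 -> 33, delta = -7, sum = 59
Change 3: A[2] 33 -> 50, delta = 17, sum = 76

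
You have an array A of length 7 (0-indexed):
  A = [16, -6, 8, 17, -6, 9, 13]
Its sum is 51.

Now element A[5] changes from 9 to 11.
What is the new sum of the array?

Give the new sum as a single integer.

Old value at index 5: 9
New value at index 5: 11
Delta = 11 - 9 = 2
New sum = old_sum + delta = 51 + (2) = 53

Answer: 53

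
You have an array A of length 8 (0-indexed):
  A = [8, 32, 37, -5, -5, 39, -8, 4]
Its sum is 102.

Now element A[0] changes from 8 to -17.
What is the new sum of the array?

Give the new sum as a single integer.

Old value at index 0: 8
New value at index 0: -17
Delta = -17 - 8 = -25
New sum = old_sum + delta = 102 + (-25) = 77

Answer: 77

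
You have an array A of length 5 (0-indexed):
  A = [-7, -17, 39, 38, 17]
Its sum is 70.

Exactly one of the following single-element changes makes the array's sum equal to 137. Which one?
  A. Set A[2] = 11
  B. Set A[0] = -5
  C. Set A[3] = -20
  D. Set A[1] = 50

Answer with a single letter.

Option A: A[2] 39->11, delta=-28, new_sum=70+(-28)=42
Option B: A[0] -7->-5, delta=2, new_sum=70+(2)=72
Option C: A[3] 38->-20, delta=-58, new_sum=70+(-58)=12
Option D: A[1] -17->50, delta=67, new_sum=70+(67)=137 <-- matches target

Answer: D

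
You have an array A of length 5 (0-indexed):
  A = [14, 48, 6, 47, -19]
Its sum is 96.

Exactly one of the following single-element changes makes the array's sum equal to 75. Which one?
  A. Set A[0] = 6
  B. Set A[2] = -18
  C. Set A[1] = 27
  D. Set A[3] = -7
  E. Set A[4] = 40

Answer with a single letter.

Answer: C

Derivation:
Option A: A[0] 14->6, delta=-8, new_sum=96+(-8)=88
Option B: A[2] 6->-18, delta=-24, new_sum=96+(-24)=72
Option C: A[1] 48->27, delta=-21, new_sum=96+(-21)=75 <-- matches target
Option D: A[3] 47->-7, delta=-54, new_sum=96+(-54)=42
Option E: A[4] -19->40, delta=59, new_sum=96+(59)=155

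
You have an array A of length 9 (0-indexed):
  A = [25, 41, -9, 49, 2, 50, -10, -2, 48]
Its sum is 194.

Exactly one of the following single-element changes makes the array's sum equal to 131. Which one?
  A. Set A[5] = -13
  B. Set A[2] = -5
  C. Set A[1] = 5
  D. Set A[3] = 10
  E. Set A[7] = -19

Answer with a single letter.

Answer: A

Derivation:
Option A: A[5] 50->-13, delta=-63, new_sum=194+(-63)=131 <-- matches target
Option B: A[2] -9->-5, delta=4, new_sum=194+(4)=198
Option C: A[1] 41->5, delta=-36, new_sum=194+(-36)=158
Option D: A[3] 49->10, delta=-39, new_sum=194+(-39)=155
Option E: A[7] -2->-19, delta=-17, new_sum=194+(-17)=177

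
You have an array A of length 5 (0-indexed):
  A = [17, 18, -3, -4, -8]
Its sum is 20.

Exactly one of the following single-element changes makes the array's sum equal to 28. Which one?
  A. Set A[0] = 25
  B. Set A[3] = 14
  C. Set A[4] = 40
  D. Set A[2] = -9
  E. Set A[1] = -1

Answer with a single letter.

Option A: A[0] 17->25, delta=8, new_sum=20+(8)=28 <-- matches target
Option B: A[3] -4->14, delta=18, new_sum=20+(18)=38
Option C: A[4] -8->40, delta=48, new_sum=20+(48)=68
Option D: A[2] -3->-9, delta=-6, new_sum=20+(-6)=14
Option E: A[1] 18->-1, delta=-19, new_sum=20+(-19)=1

Answer: A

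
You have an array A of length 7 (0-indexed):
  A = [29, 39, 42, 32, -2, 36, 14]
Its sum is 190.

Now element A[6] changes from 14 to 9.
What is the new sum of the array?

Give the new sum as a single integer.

Answer: 185

Derivation:
Old value at index 6: 14
New value at index 6: 9
Delta = 9 - 14 = -5
New sum = old_sum + delta = 190 + (-5) = 185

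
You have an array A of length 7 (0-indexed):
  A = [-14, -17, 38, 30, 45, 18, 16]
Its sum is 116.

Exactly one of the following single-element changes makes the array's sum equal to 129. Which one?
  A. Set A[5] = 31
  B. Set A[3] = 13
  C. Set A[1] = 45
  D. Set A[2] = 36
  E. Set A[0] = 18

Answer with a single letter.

Option A: A[5] 18->31, delta=13, new_sum=116+(13)=129 <-- matches target
Option B: A[3] 30->13, delta=-17, new_sum=116+(-17)=99
Option C: A[1] -17->45, delta=62, new_sum=116+(62)=178
Option D: A[2] 38->36, delta=-2, new_sum=116+(-2)=114
Option E: A[0] -14->18, delta=32, new_sum=116+(32)=148

Answer: A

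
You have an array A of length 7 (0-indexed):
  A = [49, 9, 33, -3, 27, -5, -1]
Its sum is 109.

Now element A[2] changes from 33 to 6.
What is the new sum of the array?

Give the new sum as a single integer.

Old value at index 2: 33
New value at index 2: 6
Delta = 6 - 33 = -27
New sum = old_sum + delta = 109 + (-27) = 82

Answer: 82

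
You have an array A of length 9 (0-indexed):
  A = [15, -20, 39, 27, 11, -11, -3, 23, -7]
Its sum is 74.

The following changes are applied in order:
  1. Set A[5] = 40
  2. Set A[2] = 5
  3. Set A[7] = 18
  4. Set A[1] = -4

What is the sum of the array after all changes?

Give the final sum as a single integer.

Answer: 102

Derivation:
Initial sum: 74
Change 1: A[5] -11 -> 40, delta = 51, sum = 125
Change 2: A[2] 39 -> 5, delta = -34, sum = 91
Change 3: A[7] 23 -> 18, delta = -5, sum = 86
Change 4: A[1] -20 -> -4, delta = 16, sum = 102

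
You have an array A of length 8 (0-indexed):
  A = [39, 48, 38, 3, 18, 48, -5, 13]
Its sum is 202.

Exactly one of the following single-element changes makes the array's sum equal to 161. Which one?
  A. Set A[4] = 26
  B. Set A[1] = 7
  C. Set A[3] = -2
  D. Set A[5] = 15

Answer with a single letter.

Option A: A[4] 18->26, delta=8, new_sum=202+(8)=210
Option B: A[1] 48->7, delta=-41, new_sum=202+(-41)=161 <-- matches target
Option C: A[3] 3->-2, delta=-5, new_sum=202+(-5)=197
Option D: A[5] 48->15, delta=-33, new_sum=202+(-33)=169

Answer: B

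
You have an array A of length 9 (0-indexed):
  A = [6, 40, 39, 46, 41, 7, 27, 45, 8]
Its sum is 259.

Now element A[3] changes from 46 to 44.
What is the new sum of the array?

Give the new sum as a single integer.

Answer: 257

Derivation:
Old value at index 3: 46
New value at index 3: 44
Delta = 44 - 46 = -2
New sum = old_sum + delta = 259 + (-2) = 257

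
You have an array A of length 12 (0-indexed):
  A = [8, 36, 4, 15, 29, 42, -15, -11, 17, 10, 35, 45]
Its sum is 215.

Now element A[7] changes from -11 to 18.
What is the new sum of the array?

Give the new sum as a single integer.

Answer: 244

Derivation:
Old value at index 7: -11
New value at index 7: 18
Delta = 18 - -11 = 29
New sum = old_sum + delta = 215 + (29) = 244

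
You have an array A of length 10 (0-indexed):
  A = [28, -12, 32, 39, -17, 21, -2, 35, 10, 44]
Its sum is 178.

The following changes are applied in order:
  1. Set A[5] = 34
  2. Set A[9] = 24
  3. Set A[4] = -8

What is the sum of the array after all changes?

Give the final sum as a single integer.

Initial sum: 178
Change 1: A[5] 21 -> 34, delta = 13, sum = 191
Change 2: A[9] 44 -> 24, delta = -20, sum = 171
Change 3: A[4] -17 -> -8, delta = 9, sum = 180

Answer: 180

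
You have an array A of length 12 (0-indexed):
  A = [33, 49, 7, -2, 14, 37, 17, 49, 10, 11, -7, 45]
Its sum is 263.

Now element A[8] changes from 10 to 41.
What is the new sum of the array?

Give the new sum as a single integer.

Old value at index 8: 10
New value at index 8: 41
Delta = 41 - 10 = 31
New sum = old_sum + delta = 263 + (31) = 294

Answer: 294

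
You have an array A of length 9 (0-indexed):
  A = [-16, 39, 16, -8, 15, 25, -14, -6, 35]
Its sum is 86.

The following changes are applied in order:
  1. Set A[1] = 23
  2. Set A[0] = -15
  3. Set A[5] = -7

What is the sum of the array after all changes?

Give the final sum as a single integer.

Initial sum: 86
Change 1: A[1] 39 -> 23, delta = -16, sum = 70
Change 2: A[0] -16 -> -15, delta = 1, sum = 71
Change 3: A[5] 25 -> -7, delta = -32, sum = 39

Answer: 39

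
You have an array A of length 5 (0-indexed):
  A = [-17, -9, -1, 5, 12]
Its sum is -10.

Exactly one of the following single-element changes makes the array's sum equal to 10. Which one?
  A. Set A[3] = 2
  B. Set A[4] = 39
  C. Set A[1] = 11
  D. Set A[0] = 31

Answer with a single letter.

Option A: A[3] 5->2, delta=-3, new_sum=-10+(-3)=-13
Option B: A[4] 12->39, delta=27, new_sum=-10+(27)=17
Option C: A[1] -9->11, delta=20, new_sum=-10+(20)=10 <-- matches target
Option D: A[0] -17->31, delta=48, new_sum=-10+(48)=38

Answer: C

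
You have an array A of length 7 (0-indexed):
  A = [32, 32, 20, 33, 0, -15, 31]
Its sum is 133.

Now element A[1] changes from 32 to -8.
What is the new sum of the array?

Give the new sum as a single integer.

Old value at index 1: 32
New value at index 1: -8
Delta = -8 - 32 = -40
New sum = old_sum + delta = 133 + (-40) = 93

Answer: 93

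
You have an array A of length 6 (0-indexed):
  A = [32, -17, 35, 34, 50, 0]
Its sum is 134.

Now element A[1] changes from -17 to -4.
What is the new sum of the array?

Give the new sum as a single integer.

Answer: 147

Derivation:
Old value at index 1: -17
New value at index 1: -4
Delta = -4 - -17 = 13
New sum = old_sum + delta = 134 + (13) = 147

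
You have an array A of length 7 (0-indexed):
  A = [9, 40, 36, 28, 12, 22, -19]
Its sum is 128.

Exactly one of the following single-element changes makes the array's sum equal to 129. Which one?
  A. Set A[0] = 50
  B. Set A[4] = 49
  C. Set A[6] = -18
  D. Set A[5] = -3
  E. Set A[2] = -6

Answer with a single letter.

Option A: A[0] 9->50, delta=41, new_sum=128+(41)=169
Option B: A[4] 12->49, delta=37, new_sum=128+(37)=165
Option C: A[6] -19->-18, delta=1, new_sum=128+(1)=129 <-- matches target
Option D: A[5] 22->-3, delta=-25, new_sum=128+(-25)=103
Option E: A[2] 36->-6, delta=-42, new_sum=128+(-42)=86

Answer: C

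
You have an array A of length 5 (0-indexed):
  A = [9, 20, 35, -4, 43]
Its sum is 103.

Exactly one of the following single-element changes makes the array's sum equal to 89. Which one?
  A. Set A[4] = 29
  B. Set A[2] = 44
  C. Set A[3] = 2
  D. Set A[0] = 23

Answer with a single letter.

Option A: A[4] 43->29, delta=-14, new_sum=103+(-14)=89 <-- matches target
Option B: A[2] 35->44, delta=9, new_sum=103+(9)=112
Option C: A[3] -4->2, delta=6, new_sum=103+(6)=109
Option D: A[0] 9->23, delta=14, new_sum=103+(14)=117

Answer: A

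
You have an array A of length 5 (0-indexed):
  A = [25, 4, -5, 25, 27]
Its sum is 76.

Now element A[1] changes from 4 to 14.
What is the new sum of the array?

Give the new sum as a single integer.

Answer: 86

Derivation:
Old value at index 1: 4
New value at index 1: 14
Delta = 14 - 4 = 10
New sum = old_sum + delta = 76 + (10) = 86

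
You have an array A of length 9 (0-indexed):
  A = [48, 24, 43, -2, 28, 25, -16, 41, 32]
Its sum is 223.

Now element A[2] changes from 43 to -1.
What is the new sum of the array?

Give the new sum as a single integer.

Old value at index 2: 43
New value at index 2: -1
Delta = -1 - 43 = -44
New sum = old_sum + delta = 223 + (-44) = 179

Answer: 179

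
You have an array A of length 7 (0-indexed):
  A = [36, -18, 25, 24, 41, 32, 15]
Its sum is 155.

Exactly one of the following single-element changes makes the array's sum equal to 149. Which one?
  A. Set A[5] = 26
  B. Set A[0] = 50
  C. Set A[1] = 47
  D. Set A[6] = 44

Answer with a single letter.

Answer: A

Derivation:
Option A: A[5] 32->26, delta=-6, new_sum=155+(-6)=149 <-- matches target
Option B: A[0] 36->50, delta=14, new_sum=155+(14)=169
Option C: A[1] -18->47, delta=65, new_sum=155+(65)=220
Option D: A[6] 15->44, delta=29, new_sum=155+(29)=184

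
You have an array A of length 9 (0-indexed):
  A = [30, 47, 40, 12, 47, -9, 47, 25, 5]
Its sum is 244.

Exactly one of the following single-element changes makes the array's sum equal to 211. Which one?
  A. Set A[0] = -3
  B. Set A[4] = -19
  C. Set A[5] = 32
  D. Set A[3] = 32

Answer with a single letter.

Answer: A

Derivation:
Option A: A[0] 30->-3, delta=-33, new_sum=244+(-33)=211 <-- matches target
Option B: A[4] 47->-19, delta=-66, new_sum=244+(-66)=178
Option C: A[5] -9->32, delta=41, new_sum=244+(41)=285
Option D: A[3] 12->32, delta=20, new_sum=244+(20)=264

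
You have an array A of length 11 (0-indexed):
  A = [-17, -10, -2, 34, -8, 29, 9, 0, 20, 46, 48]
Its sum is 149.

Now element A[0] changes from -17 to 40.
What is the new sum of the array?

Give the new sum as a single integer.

Old value at index 0: -17
New value at index 0: 40
Delta = 40 - -17 = 57
New sum = old_sum + delta = 149 + (57) = 206

Answer: 206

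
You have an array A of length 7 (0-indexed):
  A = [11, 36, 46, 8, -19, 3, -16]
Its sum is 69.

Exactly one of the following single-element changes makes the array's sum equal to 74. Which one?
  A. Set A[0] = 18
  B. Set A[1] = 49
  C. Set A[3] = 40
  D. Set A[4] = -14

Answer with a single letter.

Option A: A[0] 11->18, delta=7, new_sum=69+(7)=76
Option B: A[1] 36->49, delta=13, new_sum=69+(13)=82
Option C: A[3] 8->40, delta=32, new_sum=69+(32)=101
Option D: A[4] -19->-14, delta=5, new_sum=69+(5)=74 <-- matches target

Answer: D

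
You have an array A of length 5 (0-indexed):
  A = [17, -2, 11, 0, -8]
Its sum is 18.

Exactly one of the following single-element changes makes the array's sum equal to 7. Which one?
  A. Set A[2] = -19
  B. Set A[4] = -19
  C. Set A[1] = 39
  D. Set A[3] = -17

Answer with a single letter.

Option A: A[2] 11->-19, delta=-30, new_sum=18+(-30)=-12
Option B: A[4] -8->-19, delta=-11, new_sum=18+(-11)=7 <-- matches target
Option C: A[1] -2->39, delta=41, new_sum=18+(41)=59
Option D: A[3] 0->-17, delta=-17, new_sum=18+(-17)=1

Answer: B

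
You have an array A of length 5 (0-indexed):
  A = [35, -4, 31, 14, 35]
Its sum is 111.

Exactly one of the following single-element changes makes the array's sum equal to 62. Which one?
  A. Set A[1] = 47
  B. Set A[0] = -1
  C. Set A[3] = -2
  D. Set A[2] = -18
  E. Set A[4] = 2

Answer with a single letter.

Option A: A[1] -4->47, delta=51, new_sum=111+(51)=162
Option B: A[0] 35->-1, delta=-36, new_sum=111+(-36)=75
Option C: A[3] 14->-2, delta=-16, new_sum=111+(-16)=95
Option D: A[2] 31->-18, delta=-49, new_sum=111+(-49)=62 <-- matches target
Option E: A[4] 35->2, delta=-33, new_sum=111+(-33)=78

Answer: D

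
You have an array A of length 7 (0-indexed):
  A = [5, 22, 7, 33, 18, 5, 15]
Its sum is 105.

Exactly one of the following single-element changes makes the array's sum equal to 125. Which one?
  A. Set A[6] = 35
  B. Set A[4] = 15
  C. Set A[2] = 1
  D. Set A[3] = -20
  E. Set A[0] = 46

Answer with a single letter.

Answer: A

Derivation:
Option A: A[6] 15->35, delta=20, new_sum=105+(20)=125 <-- matches target
Option B: A[4] 18->15, delta=-3, new_sum=105+(-3)=102
Option C: A[2] 7->1, delta=-6, new_sum=105+(-6)=99
Option D: A[3] 33->-20, delta=-53, new_sum=105+(-53)=52
Option E: A[0] 5->46, delta=41, new_sum=105+(41)=146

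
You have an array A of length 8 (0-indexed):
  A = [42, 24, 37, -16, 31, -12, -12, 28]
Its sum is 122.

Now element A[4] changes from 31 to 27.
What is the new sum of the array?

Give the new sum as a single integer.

Answer: 118

Derivation:
Old value at index 4: 31
New value at index 4: 27
Delta = 27 - 31 = -4
New sum = old_sum + delta = 122 + (-4) = 118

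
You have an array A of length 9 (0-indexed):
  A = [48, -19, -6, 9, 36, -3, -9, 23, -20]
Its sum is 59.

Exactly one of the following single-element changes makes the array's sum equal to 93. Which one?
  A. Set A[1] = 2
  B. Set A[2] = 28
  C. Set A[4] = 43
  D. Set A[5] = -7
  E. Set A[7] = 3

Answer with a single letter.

Option A: A[1] -19->2, delta=21, new_sum=59+(21)=80
Option B: A[2] -6->28, delta=34, new_sum=59+(34)=93 <-- matches target
Option C: A[4] 36->43, delta=7, new_sum=59+(7)=66
Option D: A[5] -3->-7, delta=-4, new_sum=59+(-4)=55
Option E: A[7] 23->3, delta=-20, new_sum=59+(-20)=39

Answer: B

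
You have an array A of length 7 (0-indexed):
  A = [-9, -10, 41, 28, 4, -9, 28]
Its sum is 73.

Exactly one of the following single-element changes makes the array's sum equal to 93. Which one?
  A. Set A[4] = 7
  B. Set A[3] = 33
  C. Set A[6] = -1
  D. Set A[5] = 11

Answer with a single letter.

Option A: A[4] 4->7, delta=3, new_sum=73+(3)=76
Option B: A[3] 28->33, delta=5, new_sum=73+(5)=78
Option C: A[6] 28->-1, delta=-29, new_sum=73+(-29)=44
Option D: A[5] -9->11, delta=20, new_sum=73+(20)=93 <-- matches target

Answer: D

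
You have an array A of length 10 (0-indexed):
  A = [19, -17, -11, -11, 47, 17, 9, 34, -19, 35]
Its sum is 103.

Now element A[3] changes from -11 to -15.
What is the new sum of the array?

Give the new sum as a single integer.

Old value at index 3: -11
New value at index 3: -15
Delta = -15 - -11 = -4
New sum = old_sum + delta = 103 + (-4) = 99

Answer: 99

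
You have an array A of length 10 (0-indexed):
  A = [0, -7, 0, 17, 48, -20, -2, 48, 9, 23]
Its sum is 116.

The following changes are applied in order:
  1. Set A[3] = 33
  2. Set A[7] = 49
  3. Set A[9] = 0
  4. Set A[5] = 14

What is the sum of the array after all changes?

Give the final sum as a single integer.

Initial sum: 116
Change 1: A[3] 17 -> 33, delta = 16, sum = 132
Change 2: A[7] 48 -> 49, delta = 1, sum = 133
Change 3: A[9] 23 -> 0, delta = -23, sum = 110
Change 4: A[5] -20 -> 14, delta = 34, sum = 144

Answer: 144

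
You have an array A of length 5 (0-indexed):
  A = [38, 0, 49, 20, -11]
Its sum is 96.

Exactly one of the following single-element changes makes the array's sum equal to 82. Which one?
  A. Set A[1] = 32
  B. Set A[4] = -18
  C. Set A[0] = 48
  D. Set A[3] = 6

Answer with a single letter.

Option A: A[1] 0->32, delta=32, new_sum=96+(32)=128
Option B: A[4] -11->-18, delta=-7, new_sum=96+(-7)=89
Option C: A[0] 38->48, delta=10, new_sum=96+(10)=106
Option D: A[3] 20->6, delta=-14, new_sum=96+(-14)=82 <-- matches target

Answer: D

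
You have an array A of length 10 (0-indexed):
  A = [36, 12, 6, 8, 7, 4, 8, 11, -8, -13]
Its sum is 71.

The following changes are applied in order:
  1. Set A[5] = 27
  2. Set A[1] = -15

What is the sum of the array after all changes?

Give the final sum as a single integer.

Initial sum: 71
Change 1: A[5] 4 -> 27, delta = 23, sum = 94
Change 2: A[1] 12 -> -15, delta = -27, sum = 67

Answer: 67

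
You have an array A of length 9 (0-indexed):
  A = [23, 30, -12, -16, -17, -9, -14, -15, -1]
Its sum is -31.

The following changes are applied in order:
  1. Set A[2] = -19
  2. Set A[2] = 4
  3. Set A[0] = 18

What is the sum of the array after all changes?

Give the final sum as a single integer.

Initial sum: -31
Change 1: A[2] -12 -> -19, delta = -7, sum = -38
Change 2: A[2] -19 -> 4, delta = 23, sum = -15
Change 3: A[0] 23 -> 18, delta = -5, sum = -20

Answer: -20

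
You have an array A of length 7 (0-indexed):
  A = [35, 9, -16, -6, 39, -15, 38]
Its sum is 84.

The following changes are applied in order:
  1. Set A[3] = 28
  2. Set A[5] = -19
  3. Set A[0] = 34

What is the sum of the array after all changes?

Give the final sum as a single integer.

Initial sum: 84
Change 1: A[3] -6 -> 28, delta = 34, sum = 118
Change 2: A[5] -15 -> -19, delta = -4, sum = 114
Change 3: A[0] 35 -> 34, delta = -1, sum = 113

Answer: 113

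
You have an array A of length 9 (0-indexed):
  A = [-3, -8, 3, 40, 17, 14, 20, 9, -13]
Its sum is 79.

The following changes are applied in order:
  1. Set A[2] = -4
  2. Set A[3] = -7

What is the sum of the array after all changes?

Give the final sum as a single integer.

Initial sum: 79
Change 1: A[2] 3 -> -4, delta = -7, sum = 72
Change 2: A[3] 40 -> -7, delta = -47, sum = 25

Answer: 25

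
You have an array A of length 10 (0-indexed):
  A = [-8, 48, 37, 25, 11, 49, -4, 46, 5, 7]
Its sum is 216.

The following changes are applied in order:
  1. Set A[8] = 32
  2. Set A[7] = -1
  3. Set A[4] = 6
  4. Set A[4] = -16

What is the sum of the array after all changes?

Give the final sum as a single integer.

Initial sum: 216
Change 1: A[8] 5 -> 32, delta = 27, sum = 243
Change 2: A[7] 46 -> -1, delta = -47, sum = 196
Change 3: A[4] 11 -> 6, delta = -5, sum = 191
Change 4: A[4] 6 -> -16, delta = -22, sum = 169

Answer: 169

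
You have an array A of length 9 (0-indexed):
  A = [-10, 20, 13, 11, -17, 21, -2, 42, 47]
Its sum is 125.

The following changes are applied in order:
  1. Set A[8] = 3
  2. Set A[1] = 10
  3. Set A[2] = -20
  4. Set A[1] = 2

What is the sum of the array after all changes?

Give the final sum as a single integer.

Answer: 30

Derivation:
Initial sum: 125
Change 1: A[8] 47 -> 3, delta = -44, sum = 81
Change 2: A[1] 20 -> 10, delta = -10, sum = 71
Change 3: A[2] 13 -> -20, delta = -33, sum = 38
Change 4: A[1] 10 -> 2, delta = -8, sum = 30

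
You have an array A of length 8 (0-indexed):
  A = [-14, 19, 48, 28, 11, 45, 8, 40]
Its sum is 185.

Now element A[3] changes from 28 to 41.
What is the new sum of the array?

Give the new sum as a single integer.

Old value at index 3: 28
New value at index 3: 41
Delta = 41 - 28 = 13
New sum = old_sum + delta = 185 + (13) = 198

Answer: 198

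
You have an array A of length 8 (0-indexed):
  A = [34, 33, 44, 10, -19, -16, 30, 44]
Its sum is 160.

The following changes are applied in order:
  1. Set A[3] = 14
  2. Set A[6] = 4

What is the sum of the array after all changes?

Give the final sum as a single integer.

Answer: 138

Derivation:
Initial sum: 160
Change 1: A[3] 10 -> 14, delta = 4, sum = 164
Change 2: A[6] 30 -> 4, delta = -26, sum = 138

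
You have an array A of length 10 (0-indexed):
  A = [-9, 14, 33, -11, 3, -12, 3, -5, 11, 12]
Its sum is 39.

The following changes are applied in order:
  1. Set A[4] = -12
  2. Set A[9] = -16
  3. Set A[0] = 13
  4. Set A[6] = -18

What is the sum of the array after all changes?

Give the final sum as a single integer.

Answer: -3

Derivation:
Initial sum: 39
Change 1: A[4] 3 -> -12, delta = -15, sum = 24
Change 2: A[9] 12 -> -16, delta = -28, sum = -4
Change 3: A[0] -9 -> 13, delta = 22, sum = 18
Change 4: A[6] 3 -> -18, delta = -21, sum = -3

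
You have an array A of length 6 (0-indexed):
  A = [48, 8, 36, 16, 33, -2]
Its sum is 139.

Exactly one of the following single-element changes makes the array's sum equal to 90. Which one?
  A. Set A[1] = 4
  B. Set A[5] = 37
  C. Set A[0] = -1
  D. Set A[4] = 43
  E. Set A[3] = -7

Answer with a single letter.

Option A: A[1] 8->4, delta=-4, new_sum=139+(-4)=135
Option B: A[5] -2->37, delta=39, new_sum=139+(39)=178
Option C: A[0] 48->-1, delta=-49, new_sum=139+(-49)=90 <-- matches target
Option D: A[4] 33->43, delta=10, new_sum=139+(10)=149
Option E: A[3] 16->-7, delta=-23, new_sum=139+(-23)=116

Answer: C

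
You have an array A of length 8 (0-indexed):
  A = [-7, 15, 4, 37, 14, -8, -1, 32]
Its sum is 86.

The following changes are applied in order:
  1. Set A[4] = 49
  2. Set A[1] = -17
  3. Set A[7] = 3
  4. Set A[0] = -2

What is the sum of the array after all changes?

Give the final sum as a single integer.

Initial sum: 86
Change 1: A[4] 14 -> 49, delta = 35, sum = 121
Change 2: A[1] 15 -> -17, delta = -32, sum = 89
Change 3: A[7] 32 -> 3, delta = -29, sum = 60
Change 4: A[0] -7 -> -2, delta = 5, sum = 65

Answer: 65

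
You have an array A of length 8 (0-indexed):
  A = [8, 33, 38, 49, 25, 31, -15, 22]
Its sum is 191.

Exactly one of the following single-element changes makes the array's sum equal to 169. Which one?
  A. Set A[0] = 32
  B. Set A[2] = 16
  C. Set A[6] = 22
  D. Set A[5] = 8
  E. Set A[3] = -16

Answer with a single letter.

Answer: B

Derivation:
Option A: A[0] 8->32, delta=24, new_sum=191+(24)=215
Option B: A[2] 38->16, delta=-22, new_sum=191+(-22)=169 <-- matches target
Option C: A[6] -15->22, delta=37, new_sum=191+(37)=228
Option D: A[5] 31->8, delta=-23, new_sum=191+(-23)=168
Option E: A[3] 49->-16, delta=-65, new_sum=191+(-65)=126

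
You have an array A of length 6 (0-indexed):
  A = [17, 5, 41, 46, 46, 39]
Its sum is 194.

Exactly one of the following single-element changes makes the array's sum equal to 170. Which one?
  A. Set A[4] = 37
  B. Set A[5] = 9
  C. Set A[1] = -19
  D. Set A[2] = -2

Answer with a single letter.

Answer: C

Derivation:
Option A: A[4] 46->37, delta=-9, new_sum=194+(-9)=185
Option B: A[5] 39->9, delta=-30, new_sum=194+(-30)=164
Option C: A[1] 5->-19, delta=-24, new_sum=194+(-24)=170 <-- matches target
Option D: A[2] 41->-2, delta=-43, new_sum=194+(-43)=151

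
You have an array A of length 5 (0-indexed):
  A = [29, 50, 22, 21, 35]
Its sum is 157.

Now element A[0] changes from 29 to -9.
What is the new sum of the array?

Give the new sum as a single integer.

Answer: 119

Derivation:
Old value at index 0: 29
New value at index 0: -9
Delta = -9 - 29 = -38
New sum = old_sum + delta = 157 + (-38) = 119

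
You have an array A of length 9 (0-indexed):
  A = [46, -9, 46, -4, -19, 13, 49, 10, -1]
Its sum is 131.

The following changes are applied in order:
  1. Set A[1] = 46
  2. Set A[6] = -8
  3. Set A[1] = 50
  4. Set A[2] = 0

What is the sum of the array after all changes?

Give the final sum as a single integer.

Initial sum: 131
Change 1: A[1] -9 -> 46, delta = 55, sum = 186
Change 2: A[6] 49 -> -8, delta = -57, sum = 129
Change 3: A[1] 46 -> 50, delta = 4, sum = 133
Change 4: A[2] 46 -> 0, delta = -46, sum = 87

Answer: 87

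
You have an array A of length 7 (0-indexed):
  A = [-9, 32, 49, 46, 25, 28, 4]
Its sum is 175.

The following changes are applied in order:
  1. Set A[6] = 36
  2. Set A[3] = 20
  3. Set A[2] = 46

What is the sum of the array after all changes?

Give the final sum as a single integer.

Initial sum: 175
Change 1: A[6] 4 -> 36, delta = 32, sum = 207
Change 2: A[3] 46 -> 20, delta = -26, sum = 181
Change 3: A[2] 49 -> 46, delta = -3, sum = 178

Answer: 178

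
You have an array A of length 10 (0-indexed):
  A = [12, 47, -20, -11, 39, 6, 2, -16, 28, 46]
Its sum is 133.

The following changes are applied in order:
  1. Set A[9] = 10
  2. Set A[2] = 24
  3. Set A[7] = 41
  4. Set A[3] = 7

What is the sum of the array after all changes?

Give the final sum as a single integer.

Initial sum: 133
Change 1: A[9] 46 -> 10, delta = -36, sum = 97
Change 2: A[2] -20 -> 24, delta = 44, sum = 141
Change 3: A[7] -16 -> 41, delta = 57, sum = 198
Change 4: A[3] -11 -> 7, delta = 18, sum = 216

Answer: 216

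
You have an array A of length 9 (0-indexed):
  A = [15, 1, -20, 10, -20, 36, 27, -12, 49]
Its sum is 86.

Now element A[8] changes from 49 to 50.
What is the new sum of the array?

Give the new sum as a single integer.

Old value at index 8: 49
New value at index 8: 50
Delta = 50 - 49 = 1
New sum = old_sum + delta = 86 + (1) = 87

Answer: 87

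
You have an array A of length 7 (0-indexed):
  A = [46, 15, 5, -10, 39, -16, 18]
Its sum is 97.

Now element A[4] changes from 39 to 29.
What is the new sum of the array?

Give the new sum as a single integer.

Answer: 87

Derivation:
Old value at index 4: 39
New value at index 4: 29
Delta = 29 - 39 = -10
New sum = old_sum + delta = 97 + (-10) = 87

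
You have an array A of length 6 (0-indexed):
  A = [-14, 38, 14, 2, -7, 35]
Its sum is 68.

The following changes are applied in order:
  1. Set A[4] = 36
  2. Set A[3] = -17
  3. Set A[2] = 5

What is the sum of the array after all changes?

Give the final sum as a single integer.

Initial sum: 68
Change 1: A[4] -7 -> 36, delta = 43, sum = 111
Change 2: A[3] 2 -> -17, delta = -19, sum = 92
Change 3: A[2] 14 -> 5, delta = -9, sum = 83

Answer: 83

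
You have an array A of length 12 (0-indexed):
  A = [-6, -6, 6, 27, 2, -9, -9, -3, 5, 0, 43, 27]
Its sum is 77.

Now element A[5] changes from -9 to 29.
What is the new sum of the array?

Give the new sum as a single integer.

Answer: 115

Derivation:
Old value at index 5: -9
New value at index 5: 29
Delta = 29 - -9 = 38
New sum = old_sum + delta = 77 + (38) = 115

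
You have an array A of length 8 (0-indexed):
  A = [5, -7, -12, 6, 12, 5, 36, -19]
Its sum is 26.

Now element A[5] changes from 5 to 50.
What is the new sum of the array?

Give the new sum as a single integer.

Old value at index 5: 5
New value at index 5: 50
Delta = 50 - 5 = 45
New sum = old_sum + delta = 26 + (45) = 71

Answer: 71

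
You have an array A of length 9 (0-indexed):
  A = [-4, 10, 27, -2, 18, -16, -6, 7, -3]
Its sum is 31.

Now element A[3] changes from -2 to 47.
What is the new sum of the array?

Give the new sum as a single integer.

Old value at index 3: -2
New value at index 3: 47
Delta = 47 - -2 = 49
New sum = old_sum + delta = 31 + (49) = 80

Answer: 80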